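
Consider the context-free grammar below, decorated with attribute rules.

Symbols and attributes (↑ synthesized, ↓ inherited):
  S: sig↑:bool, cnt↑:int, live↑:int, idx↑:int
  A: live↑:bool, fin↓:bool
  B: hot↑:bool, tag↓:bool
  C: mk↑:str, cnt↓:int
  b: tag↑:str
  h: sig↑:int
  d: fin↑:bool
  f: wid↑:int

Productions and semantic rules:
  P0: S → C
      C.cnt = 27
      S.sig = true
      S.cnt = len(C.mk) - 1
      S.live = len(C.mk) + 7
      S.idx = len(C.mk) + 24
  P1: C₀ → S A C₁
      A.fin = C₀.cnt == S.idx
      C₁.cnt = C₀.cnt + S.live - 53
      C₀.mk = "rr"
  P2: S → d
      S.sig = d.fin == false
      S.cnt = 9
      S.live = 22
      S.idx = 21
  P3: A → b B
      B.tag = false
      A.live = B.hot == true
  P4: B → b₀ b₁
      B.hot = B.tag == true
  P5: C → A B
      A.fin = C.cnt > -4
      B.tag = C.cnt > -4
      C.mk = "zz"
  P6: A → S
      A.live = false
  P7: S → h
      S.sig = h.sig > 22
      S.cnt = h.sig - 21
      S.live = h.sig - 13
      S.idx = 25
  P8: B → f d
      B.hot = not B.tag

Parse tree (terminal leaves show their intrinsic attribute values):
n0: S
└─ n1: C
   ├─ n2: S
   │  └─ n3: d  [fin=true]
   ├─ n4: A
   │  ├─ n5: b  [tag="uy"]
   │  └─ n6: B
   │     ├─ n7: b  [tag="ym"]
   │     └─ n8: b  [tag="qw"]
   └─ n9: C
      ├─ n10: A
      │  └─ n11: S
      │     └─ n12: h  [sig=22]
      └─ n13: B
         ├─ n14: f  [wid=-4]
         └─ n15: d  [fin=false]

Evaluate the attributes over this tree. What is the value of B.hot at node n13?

1. n1.cnt = 27  [27]
2. n3.fin = true  [terminal]
3. n2.sig = false  [d.fin == false]
4. n2.cnt = 9  [9]
5. n2.live = 22  [22]
6. n2.idx = 21  [21]
7. n4.fin = false  [C₀.cnt == S.idx]
8. n5.tag = "uy"  [terminal]
9. n6.tag = false  [false]
10. n7.tag = "ym"  [terminal]
11. n8.tag = "qw"  [terminal]
12. n6.hot = false  [B.tag == true]
13. n4.live = false  [B.hot == true]
14. n9.cnt = -4  [C₀.cnt + S.live - 53]
15. n10.fin = false  [C.cnt > -4]
16. n12.sig = 22  [terminal]
17. n11.sig = false  [h.sig > 22]
18. n11.cnt = 1  [h.sig - 21]
19. n11.live = 9  [h.sig - 13]
20. n11.idx = 25  [25]
21. n10.live = false  [false]
22. n13.tag = false  [C.cnt > -4]
23. n14.wid = -4  [terminal]
24. n15.fin = false  [terminal]
25. n13.hot = true  [not B.tag]
26. n9.mk = "zz"  ["zz"]
27. n1.mk = "rr"  ["rr"]
28. n0.sig = true  [true]
29. n0.cnt = 1  [len(C.mk) - 1]
30. n0.live = 9  [len(C.mk) + 7]
31. n0.idx = 26  [len(C.mk) + 24]

true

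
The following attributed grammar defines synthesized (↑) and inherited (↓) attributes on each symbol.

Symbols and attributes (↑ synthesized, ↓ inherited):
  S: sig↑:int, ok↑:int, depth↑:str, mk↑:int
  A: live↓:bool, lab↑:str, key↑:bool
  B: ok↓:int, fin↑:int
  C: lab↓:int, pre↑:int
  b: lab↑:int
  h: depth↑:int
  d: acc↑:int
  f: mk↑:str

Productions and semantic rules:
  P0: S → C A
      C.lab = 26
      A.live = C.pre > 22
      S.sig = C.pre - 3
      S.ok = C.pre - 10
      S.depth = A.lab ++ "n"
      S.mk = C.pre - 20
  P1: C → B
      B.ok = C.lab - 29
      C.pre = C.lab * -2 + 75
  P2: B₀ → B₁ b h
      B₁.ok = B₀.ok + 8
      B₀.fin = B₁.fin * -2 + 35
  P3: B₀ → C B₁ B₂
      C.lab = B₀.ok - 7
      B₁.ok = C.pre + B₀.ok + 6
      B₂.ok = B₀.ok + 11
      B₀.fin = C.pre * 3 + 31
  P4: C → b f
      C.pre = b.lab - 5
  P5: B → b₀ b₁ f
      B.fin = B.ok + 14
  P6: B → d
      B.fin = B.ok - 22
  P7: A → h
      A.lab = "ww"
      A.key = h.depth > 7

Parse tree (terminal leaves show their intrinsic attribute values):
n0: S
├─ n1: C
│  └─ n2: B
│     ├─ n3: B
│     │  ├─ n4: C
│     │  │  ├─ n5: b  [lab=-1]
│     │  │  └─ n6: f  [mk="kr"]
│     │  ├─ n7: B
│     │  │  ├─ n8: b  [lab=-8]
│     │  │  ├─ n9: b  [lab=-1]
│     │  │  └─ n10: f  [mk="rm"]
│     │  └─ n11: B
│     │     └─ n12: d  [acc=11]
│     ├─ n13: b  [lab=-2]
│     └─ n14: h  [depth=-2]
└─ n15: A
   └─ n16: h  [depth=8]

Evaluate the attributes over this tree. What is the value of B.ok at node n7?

5

1. n1.lab = 26  [26]
2. n2.ok = -3  [C.lab - 29]
3. n3.ok = 5  [B₀.ok + 8]
4. n4.lab = -2  [B₀.ok - 7]
5. n5.lab = -1  [terminal]
6. n6.mk = "kr"  [terminal]
7. n4.pre = -6  [b.lab - 5]
8. n7.ok = 5  [C.pre + B₀.ok + 6]
9. n8.lab = -8  [terminal]
10. n9.lab = -1  [terminal]
11. n10.mk = "rm"  [terminal]
12. n7.fin = 19  [B.ok + 14]
13. n11.ok = 16  [B₀.ok + 11]
14. n12.acc = 11  [terminal]
15. n11.fin = -6  [B.ok - 22]
16. n3.fin = 13  [C.pre * 3 + 31]
17. n13.lab = -2  [terminal]
18. n14.depth = -2  [terminal]
19. n2.fin = 9  [B₁.fin * -2 + 35]
20. n1.pre = 23  [C.lab * -2 + 75]
21. n15.live = true  [C.pre > 22]
22. n16.depth = 8  [terminal]
23. n15.lab = "ww"  ["ww"]
24. n15.key = true  [h.depth > 7]
25. n0.sig = 20  [C.pre - 3]
26. n0.ok = 13  [C.pre - 10]
27. n0.depth = "wwn"  [A.lab ++ "n"]
28. n0.mk = 3  [C.pre - 20]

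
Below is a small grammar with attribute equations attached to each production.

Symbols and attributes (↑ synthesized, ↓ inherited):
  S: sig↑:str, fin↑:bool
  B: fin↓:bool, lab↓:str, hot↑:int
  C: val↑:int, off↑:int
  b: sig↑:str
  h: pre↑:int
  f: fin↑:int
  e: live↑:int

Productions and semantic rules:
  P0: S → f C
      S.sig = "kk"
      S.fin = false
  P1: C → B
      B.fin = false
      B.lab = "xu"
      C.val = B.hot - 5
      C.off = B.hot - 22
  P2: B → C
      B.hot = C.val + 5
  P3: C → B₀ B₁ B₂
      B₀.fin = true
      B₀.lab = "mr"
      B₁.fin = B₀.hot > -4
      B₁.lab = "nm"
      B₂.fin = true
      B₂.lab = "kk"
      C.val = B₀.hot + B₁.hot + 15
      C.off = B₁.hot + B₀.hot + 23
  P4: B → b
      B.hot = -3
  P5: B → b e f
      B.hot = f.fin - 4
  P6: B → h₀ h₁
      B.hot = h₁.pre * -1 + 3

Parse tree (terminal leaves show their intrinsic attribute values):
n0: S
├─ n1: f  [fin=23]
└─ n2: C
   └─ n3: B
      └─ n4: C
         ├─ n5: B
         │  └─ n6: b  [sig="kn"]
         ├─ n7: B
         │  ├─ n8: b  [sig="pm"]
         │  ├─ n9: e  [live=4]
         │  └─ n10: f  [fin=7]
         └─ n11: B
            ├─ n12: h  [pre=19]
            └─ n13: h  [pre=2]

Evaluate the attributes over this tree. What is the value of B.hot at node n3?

20

1. n1.fin = 23  [terminal]
2. n3.fin = false  [false]
3. n3.lab = "xu"  ["xu"]
4. n5.fin = true  [true]
5. n5.lab = "mr"  ["mr"]
6. n6.sig = "kn"  [terminal]
7. n5.hot = -3  [-3]
8. n7.fin = true  [B₀.hot > -4]
9. n7.lab = "nm"  ["nm"]
10. n8.sig = "pm"  [terminal]
11. n9.live = 4  [terminal]
12. n10.fin = 7  [terminal]
13. n7.hot = 3  [f.fin - 4]
14. n11.fin = true  [true]
15. n11.lab = "kk"  ["kk"]
16. n12.pre = 19  [terminal]
17. n13.pre = 2  [terminal]
18. n11.hot = 1  [h₁.pre * -1 + 3]
19. n4.val = 15  [B₀.hot + B₁.hot + 15]
20. n4.off = 23  [B₁.hot + B₀.hot + 23]
21. n3.hot = 20  [C.val + 5]
22. n2.val = 15  [B.hot - 5]
23. n2.off = -2  [B.hot - 22]
24. n0.sig = "kk"  ["kk"]
25. n0.fin = false  [false]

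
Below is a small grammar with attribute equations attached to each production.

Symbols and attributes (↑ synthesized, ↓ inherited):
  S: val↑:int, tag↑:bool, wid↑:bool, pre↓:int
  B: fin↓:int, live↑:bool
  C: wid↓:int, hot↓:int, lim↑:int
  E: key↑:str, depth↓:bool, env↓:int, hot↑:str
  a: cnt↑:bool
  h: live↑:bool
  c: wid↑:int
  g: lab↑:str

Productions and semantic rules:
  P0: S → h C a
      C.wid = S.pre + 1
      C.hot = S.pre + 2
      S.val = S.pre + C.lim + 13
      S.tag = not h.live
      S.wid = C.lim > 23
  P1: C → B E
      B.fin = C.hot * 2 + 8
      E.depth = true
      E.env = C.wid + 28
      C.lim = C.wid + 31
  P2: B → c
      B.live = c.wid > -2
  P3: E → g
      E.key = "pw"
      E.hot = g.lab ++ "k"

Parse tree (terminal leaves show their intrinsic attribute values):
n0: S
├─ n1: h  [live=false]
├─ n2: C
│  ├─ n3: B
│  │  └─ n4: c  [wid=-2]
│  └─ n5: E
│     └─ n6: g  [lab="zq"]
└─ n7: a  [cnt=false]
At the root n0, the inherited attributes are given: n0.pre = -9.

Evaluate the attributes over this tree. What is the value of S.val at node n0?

1. n0.pre = -9  [given at root]
2. n1.live = false  [terminal]
3. n2.wid = -8  [S.pre + 1]
4. n2.hot = -7  [S.pre + 2]
5. n3.fin = -6  [C.hot * 2 + 8]
6. n4.wid = -2  [terminal]
7. n3.live = false  [c.wid > -2]
8. n5.depth = true  [true]
9. n5.env = 20  [C.wid + 28]
10. n6.lab = "zq"  [terminal]
11. n5.key = "pw"  ["pw"]
12. n5.hot = "zqk"  [g.lab ++ "k"]
13. n2.lim = 23  [C.wid + 31]
14. n7.cnt = false  [terminal]
15. n0.val = 27  [S.pre + C.lim + 13]
16. n0.tag = true  [not h.live]
17. n0.wid = false  [C.lim > 23]

27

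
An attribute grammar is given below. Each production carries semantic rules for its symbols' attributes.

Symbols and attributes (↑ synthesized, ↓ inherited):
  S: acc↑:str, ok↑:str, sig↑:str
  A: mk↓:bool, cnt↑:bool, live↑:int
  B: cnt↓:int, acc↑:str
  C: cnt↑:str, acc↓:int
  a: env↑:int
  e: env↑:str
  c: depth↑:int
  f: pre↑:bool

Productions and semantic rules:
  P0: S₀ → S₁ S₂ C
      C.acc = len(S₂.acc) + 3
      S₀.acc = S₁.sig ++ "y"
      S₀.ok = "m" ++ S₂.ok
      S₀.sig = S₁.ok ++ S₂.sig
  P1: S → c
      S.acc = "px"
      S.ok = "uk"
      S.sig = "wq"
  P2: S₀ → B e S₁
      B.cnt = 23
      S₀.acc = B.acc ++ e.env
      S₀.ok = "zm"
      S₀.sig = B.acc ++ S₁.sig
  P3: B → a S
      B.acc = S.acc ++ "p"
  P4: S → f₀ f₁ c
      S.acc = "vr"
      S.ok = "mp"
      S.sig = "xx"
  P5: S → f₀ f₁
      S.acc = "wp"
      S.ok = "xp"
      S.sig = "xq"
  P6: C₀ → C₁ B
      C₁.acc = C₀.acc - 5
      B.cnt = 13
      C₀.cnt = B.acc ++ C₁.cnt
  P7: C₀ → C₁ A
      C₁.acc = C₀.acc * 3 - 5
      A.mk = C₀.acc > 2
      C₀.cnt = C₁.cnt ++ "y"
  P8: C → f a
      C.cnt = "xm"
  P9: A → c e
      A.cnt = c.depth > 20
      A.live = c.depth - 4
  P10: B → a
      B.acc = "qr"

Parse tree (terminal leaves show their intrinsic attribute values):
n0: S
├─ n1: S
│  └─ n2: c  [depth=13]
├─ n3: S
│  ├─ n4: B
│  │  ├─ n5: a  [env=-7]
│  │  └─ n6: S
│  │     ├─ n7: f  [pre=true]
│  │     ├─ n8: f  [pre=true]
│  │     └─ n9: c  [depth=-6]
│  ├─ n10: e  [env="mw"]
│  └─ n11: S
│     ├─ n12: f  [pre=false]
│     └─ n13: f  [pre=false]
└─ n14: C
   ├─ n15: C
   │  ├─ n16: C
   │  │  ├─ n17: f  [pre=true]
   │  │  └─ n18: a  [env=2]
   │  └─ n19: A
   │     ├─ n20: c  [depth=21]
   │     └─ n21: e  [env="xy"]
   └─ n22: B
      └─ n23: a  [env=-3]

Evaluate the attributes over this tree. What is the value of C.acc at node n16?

4

1. n2.depth = 13  [terminal]
2. n1.acc = "px"  ["px"]
3. n1.ok = "uk"  ["uk"]
4. n1.sig = "wq"  ["wq"]
5. n4.cnt = 23  [23]
6. n5.env = -7  [terminal]
7. n7.pre = true  [terminal]
8. n8.pre = true  [terminal]
9. n9.depth = -6  [terminal]
10. n6.acc = "vr"  ["vr"]
11. n6.ok = "mp"  ["mp"]
12. n6.sig = "xx"  ["xx"]
13. n4.acc = "vrp"  [S.acc ++ "p"]
14. n10.env = "mw"  [terminal]
15. n12.pre = false  [terminal]
16. n13.pre = false  [terminal]
17. n11.acc = "wp"  ["wp"]
18. n11.ok = "xp"  ["xp"]
19. n11.sig = "xq"  ["xq"]
20. n3.acc = "vrpmw"  [B.acc ++ e.env]
21. n3.ok = "zm"  ["zm"]
22. n3.sig = "vrpxq"  [B.acc ++ S₁.sig]
23. n14.acc = 8  [len(S₂.acc) + 3]
24. n15.acc = 3  [C₀.acc - 5]
25. n16.acc = 4  [C₀.acc * 3 - 5]
26. n17.pre = true  [terminal]
27. n18.env = 2  [terminal]
28. n16.cnt = "xm"  ["xm"]
29. n19.mk = true  [C₀.acc > 2]
30. n20.depth = 21  [terminal]
31. n21.env = "xy"  [terminal]
32. n19.cnt = true  [c.depth > 20]
33. n19.live = 17  [c.depth - 4]
34. n15.cnt = "xmy"  [C₁.cnt ++ "y"]
35. n22.cnt = 13  [13]
36. n23.env = -3  [terminal]
37. n22.acc = "qr"  ["qr"]
38. n14.cnt = "qrxmy"  [B.acc ++ C₁.cnt]
39. n0.acc = "wqy"  [S₁.sig ++ "y"]
40. n0.ok = "mzm"  ["m" ++ S₂.ok]
41. n0.sig = "ukvrpxq"  [S₁.ok ++ S₂.sig]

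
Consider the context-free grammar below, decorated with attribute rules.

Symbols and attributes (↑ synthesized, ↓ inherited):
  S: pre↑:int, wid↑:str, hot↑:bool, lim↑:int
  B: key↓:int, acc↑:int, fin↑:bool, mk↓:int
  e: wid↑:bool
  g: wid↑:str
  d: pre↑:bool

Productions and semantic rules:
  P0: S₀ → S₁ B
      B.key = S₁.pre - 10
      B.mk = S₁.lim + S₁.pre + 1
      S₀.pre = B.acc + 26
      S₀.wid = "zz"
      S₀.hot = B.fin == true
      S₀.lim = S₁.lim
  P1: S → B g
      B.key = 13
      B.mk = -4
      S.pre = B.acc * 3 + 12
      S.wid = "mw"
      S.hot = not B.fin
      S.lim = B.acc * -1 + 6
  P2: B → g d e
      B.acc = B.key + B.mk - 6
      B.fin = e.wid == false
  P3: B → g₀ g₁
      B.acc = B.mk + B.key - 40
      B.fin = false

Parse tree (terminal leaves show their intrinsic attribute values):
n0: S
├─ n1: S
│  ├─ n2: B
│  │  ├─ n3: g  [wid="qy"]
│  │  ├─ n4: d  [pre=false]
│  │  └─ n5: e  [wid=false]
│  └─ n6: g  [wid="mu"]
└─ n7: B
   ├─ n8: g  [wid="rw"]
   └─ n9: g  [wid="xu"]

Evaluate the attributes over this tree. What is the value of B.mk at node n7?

1. n2.key = 13  [13]
2. n2.mk = -4  [-4]
3. n3.wid = "qy"  [terminal]
4. n4.pre = false  [terminal]
5. n5.wid = false  [terminal]
6. n2.acc = 3  [B.key + B.mk - 6]
7. n2.fin = true  [e.wid == false]
8. n6.wid = "mu"  [terminal]
9. n1.pre = 21  [B.acc * 3 + 12]
10. n1.wid = "mw"  ["mw"]
11. n1.hot = false  [not B.fin]
12. n1.lim = 3  [B.acc * -1 + 6]
13. n7.key = 11  [S₁.pre - 10]
14. n7.mk = 25  [S₁.lim + S₁.pre + 1]
15. n8.wid = "rw"  [terminal]
16. n9.wid = "xu"  [terminal]
17. n7.acc = -4  [B.mk + B.key - 40]
18. n7.fin = false  [false]
19. n0.pre = 22  [B.acc + 26]
20. n0.wid = "zz"  ["zz"]
21. n0.hot = false  [B.fin == true]
22. n0.lim = 3  [S₁.lim]

25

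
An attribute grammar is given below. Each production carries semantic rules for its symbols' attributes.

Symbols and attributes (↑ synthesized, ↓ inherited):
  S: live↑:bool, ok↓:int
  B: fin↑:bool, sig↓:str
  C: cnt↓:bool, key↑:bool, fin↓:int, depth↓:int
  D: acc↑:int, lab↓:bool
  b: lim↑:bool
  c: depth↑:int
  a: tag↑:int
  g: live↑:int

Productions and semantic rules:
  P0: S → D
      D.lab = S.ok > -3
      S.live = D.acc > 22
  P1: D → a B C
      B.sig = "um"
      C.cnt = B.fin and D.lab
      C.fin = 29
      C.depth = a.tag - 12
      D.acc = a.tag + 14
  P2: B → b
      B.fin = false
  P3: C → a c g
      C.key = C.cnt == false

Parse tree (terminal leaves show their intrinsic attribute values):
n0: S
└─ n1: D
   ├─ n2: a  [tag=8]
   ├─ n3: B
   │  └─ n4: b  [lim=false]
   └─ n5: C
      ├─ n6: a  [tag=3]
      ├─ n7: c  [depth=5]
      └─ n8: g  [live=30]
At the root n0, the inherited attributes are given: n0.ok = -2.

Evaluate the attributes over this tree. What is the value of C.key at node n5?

true

1. n0.ok = -2  [given at root]
2. n1.lab = true  [S.ok > -3]
3. n2.tag = 8  [terminal]
4. n3.sig = "um"  ["um"]
5. n4.lim = false  [terminal]
6. n3.fin = false  [false]
7. n5.cnt = false  [B.fin and D.lab]
8. n5.fin = 29  [29]
9. n5.depth = -4  [a.tag - 12]
10. n6.tag = 3  [terminal]
11. n7.depth = 5  [terminal]
12. n8.live = 30  [terminal]
13. n5.key = true  [C.cnt == false]
14. n1.acc = 22  [a.tag + 14]
15. n0.live = false  [D.acc > 22]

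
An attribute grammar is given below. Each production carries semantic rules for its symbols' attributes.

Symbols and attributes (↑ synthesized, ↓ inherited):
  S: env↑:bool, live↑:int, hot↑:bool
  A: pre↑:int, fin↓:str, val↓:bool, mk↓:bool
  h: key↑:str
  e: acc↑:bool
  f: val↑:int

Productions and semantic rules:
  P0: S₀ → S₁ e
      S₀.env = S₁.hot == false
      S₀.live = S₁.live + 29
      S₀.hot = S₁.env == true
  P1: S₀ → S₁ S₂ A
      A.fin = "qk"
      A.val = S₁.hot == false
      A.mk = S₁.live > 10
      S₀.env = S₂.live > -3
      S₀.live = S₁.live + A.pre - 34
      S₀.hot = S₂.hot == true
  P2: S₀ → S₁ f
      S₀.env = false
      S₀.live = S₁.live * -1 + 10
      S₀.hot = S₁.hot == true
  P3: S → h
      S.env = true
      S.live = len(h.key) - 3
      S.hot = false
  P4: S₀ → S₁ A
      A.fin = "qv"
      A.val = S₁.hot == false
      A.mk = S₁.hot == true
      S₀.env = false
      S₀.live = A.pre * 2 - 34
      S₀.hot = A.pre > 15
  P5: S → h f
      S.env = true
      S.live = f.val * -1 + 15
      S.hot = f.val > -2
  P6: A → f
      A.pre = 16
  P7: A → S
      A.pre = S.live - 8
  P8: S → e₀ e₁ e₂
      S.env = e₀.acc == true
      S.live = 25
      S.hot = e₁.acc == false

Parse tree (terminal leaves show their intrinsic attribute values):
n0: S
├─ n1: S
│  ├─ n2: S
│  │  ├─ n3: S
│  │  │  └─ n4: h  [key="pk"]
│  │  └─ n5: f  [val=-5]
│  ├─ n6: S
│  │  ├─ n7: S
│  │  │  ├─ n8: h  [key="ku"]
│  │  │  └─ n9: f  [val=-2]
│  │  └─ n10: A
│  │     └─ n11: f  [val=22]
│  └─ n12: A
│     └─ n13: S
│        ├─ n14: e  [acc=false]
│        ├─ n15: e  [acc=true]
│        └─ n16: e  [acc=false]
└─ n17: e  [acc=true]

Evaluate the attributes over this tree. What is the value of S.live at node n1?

1. n4.key = "pk"  [terminal]
2. n3.env = true  [true]
3. n3.live = -1  [len(h.key) - 3]
4. n3.hot = false  [false]
5. n5.val = -5  [terminal]
6. n2.env = false  [false]
7. n2.live = 11  [S₁.live * -1 + 10]
8. n2.hot = false  [S₁.hot == true]
9. n8.key = "ku"  [terminal]
10. n9.val = -2  [terminal]
11. n7.env = true  [true]
12. n7.live = 17  [f.val * -1 + 15]
13. n7.hot = false  [f.val > -2]
14. n10.fin = "qv"  ["qv"]
15. n10.val = true  [S₁.hot == false]
16. n10.mk = false  [S₁.hot == true]
17. n11.val = 22  [terminal]
18. n10.pre = 16  [16]
19. n6.env = false  [false]
20. n6.live = -2  [A.pre * 2 - 34]
21. n6.hot = true  [A.pre > 15]
22. n12.fin = "qk"  ["qk"]
23. n12.val = true  [S₁.hot == false]
24. n12.mk = true  [S₁.live > 10]
25. n14.acc = false  [terminal]
26. n15.acc = true  [terminal]
27. n16.acc = false  [terminal]
28. n13.env = false  [e₀.acc == true]
29. n13.live = 25  [25]
30. n13.hot = false  [e₁.acc == false]
31. n12.pre = 17  [S.live - 8]
32. n1.env = true  [S₂.live > -3]
33. n1.live = -6  [S₁.live + A.pre - 34]
34. n1.hot = true  [S₂.hot == true]
35. n17.acc = true  [terminal]
36. n0.env = false  [S₁.hot == false]
37. n0.live = 23  [S₁.live + 29]
38. n0.hot = true  [S₁.env == true]

-6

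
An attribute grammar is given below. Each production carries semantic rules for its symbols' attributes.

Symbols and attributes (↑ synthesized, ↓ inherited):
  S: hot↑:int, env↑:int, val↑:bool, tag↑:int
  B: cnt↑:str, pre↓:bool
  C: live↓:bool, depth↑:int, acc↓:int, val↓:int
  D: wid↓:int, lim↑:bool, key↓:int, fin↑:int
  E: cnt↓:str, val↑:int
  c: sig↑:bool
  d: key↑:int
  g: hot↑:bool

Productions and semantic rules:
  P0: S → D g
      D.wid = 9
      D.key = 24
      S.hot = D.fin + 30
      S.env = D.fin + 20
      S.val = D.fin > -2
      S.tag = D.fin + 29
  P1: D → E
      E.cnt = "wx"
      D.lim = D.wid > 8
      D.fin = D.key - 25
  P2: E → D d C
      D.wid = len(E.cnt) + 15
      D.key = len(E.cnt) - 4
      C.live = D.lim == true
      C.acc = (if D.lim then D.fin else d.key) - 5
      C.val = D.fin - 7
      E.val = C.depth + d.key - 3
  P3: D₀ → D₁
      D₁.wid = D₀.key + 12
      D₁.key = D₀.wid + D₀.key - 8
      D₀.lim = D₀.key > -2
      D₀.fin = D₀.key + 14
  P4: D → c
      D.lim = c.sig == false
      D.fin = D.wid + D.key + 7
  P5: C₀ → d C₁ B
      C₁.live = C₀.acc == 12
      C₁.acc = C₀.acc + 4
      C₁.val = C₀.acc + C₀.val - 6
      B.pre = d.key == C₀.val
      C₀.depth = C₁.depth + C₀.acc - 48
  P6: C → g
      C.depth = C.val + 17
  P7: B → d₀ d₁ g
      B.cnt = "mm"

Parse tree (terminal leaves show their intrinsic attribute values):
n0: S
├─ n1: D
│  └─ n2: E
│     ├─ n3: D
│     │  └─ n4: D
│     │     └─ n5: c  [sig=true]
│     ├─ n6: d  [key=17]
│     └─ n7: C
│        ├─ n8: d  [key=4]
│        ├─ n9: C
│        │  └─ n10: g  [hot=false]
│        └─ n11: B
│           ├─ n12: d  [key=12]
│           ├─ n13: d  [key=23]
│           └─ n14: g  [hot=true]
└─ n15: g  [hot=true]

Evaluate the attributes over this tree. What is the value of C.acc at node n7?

1. n1.wid = 9  [9]
2. n1.key = 24  [24]
3. n2.cnt = "wx"  ["wx"]
4. n3.wid = 17  [len(E.cnt) + 15]
5. n3.key = -2  [len(E.cnt) - 4]
6. n4.wid = 10  [D₀.key + 12]
7. n4.key = 7  [D₀.wid + D₀.key - 8]
8. n5.sig = true  [terminal]
9. n4.lim = false  [c.sig == false]
10. n4.fin = 24  [D.wid + D.key + 7]
11. n3.lim = false  [D₀.key > -2]
12. n3.fin = 12  [D₀.key + 14]
13. n6.key = 17  [terminal]
14. n7.live = false  [D.lim == true]
15. n7.acc = 12  [(if D.lim then D.fin else d.key) - 5]
16. n7.val = 5  [D.fin - 7]
17. n8.key = 4  [terminal]
18. n9.live = true  [C₀.acc == 12]
19. n9.acc = 16  [C₀.acc + 4]
20. n9.val = 11  [C₀.acc + C₀.val - 6]
21. n10.hot = false  [terminal]
22. n9.depth = 28  [C.val + 17]
23. n11.pre = false  [d.key == C₀.val]
24. n12.key = 12  [terminal]
25. n13.key = 23  [terminal]
26. n14.hot = true  [terminal]
27. n11.cnt = "mm"  ["mm"]
28. n7.depth = -8  [C₁.depth + C₀.acc - 48]
29. n2.val = 6  [C.depth + d.key - 3]
30. n1.lim = true  [D.wid > 8]
31. n1.fin = -1  [D.key - 25]
32. n15.hot = true  [terminal]
33. n0.hot = 29  [D.fin + 30]
34. n0.env = 19  [D.fin + 20]
35. n0.val = true  [D.fin > -2]
36. n0.tag = 28  [D.fin + 29]

12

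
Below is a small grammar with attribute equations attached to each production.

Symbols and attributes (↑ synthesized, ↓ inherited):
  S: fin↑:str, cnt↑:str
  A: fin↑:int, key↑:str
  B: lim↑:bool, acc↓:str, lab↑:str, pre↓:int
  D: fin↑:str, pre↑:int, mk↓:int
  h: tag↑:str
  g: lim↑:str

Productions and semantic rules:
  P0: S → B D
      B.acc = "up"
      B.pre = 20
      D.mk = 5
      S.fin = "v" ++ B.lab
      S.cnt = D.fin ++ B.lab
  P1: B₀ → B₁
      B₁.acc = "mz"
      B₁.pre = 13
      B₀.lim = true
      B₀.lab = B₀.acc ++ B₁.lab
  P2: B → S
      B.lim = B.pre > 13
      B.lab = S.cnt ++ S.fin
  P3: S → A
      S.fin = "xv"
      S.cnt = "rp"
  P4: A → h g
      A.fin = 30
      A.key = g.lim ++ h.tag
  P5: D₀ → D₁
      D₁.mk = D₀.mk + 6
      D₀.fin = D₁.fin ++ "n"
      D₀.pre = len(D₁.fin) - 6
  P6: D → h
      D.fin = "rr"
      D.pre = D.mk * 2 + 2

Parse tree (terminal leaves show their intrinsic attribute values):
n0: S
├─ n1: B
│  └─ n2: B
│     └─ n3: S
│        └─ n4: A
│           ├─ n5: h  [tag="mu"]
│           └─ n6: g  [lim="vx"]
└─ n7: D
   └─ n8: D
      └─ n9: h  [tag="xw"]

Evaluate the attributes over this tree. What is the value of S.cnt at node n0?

"rrnuprpxv"

1. n1.acc = "up"  ["up"]
2. n1.pre = 20  [20]
3. n2.acc = "mz"  ["mz"]
4. n2.pre = 13  [13]
5. n5.tag = "mu"  [terminal]
6. n6.lim = "vx"  [terminal]
7. n4.fin = 30  [30]
8. n4.key = "vxmu"  [g.lim ++ h.tag]
9. n3.fin = "xv"  ["xv"]
10. n3.cnt = "rp"  ["rp"]
11. n2.lim = false  [B.pre > 13]
12. n2.lab = "rpxv"  [S.cnt ++ S.fin]
13. n1.lim = true  [true]
14. n1.lab = "uprpxv"  [B₀.acc ++ B₁.lab]
15. n7.mk = 5  [5]
16. n8.mk = 11  [D₀.mk + 6]
17. n9.tag = "xw"  [terminal]
18. n8.fin = "rr"  ["rr"]
19. n8.pre = 24  [D.mk * 2 + 2]
20. n7.fin = "rrn"  [D₁.fin ++ "n"]
21. n7.pre = -4  [len(D₁.fin) - 6]
22. n0.fin = "vuprpxv"  ["v" ++ B.lab]
23. n0.cnt = "rrnuprpxv"  [D.fin ++ B.lab]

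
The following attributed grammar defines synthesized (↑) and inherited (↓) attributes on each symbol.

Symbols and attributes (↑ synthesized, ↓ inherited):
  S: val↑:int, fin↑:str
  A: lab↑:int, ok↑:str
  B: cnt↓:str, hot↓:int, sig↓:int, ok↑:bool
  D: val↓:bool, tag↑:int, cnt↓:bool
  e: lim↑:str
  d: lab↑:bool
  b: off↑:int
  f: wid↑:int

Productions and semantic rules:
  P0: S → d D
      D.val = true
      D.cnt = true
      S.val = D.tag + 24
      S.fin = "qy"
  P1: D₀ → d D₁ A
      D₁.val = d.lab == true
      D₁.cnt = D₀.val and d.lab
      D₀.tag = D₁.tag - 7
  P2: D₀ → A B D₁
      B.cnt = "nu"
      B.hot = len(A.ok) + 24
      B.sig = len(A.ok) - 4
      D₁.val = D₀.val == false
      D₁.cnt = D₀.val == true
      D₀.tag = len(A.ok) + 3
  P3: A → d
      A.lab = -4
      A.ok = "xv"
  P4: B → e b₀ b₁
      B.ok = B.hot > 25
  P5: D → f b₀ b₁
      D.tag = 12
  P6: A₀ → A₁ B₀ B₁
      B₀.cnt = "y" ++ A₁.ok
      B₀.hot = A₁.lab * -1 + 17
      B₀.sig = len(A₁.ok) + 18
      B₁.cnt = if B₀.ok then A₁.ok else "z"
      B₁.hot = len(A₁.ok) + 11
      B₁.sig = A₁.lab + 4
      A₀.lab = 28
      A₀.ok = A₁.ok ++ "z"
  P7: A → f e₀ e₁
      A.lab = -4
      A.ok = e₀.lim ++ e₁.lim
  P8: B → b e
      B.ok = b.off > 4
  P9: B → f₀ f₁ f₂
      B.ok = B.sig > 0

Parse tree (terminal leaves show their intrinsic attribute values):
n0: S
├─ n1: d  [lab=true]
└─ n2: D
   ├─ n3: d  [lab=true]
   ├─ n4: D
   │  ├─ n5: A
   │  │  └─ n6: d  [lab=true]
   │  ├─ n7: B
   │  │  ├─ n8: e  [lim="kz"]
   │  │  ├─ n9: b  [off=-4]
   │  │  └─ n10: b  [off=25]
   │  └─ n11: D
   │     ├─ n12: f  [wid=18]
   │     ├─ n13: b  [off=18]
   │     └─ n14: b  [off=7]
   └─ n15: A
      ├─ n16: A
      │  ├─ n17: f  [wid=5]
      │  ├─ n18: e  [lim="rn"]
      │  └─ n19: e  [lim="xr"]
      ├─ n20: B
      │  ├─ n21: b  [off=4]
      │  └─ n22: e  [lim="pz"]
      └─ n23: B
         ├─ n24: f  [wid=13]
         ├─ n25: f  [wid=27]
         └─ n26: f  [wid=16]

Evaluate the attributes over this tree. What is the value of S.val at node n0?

1. n1.lab = true  [terminal]
2. n2.val = true  [true]
3. n2.cnt = true  [true]
4. n3.lab = true  [terminal]
5. n4.val = true  [d.lab == true]
6. n4.cnt = true  [D₀.val and d.lab]
7. n6.lab = true  [terminal]
8. n5.lab = -4  [-4]
9. n5.ok = "xv"  ["xv"]
10. n7.cnt = "nu"  ["nu"]
11. n7.hot = 26  [len(A.ok) + 24]
12. n7.sig = -2  [len(A.ok) - 4]
13. n8.lim = "kz"  [terminal]
14. n9.off = -4  [terminal]
15. n10.off = 25  [terminal]
16. n7.ok = true  [B.hot > 25]
17. n11.val = false  [D₀.val == false]
18. n11.cnt = true  [D₀.val == true]
19. n12.wid = 18  [terminal]
20. n13.off = 18  [terminal]
21. n14.off = 7  [terminal]
22. n11.tag = 12  [12]
23. n4.tag = 5  [len(A.ok) + 3]
24. n17.wid = 5  [terminal]
25. n18.lim = "rn"  [terminal]
26. n19.lim = "xr"  [terminal]
27. n16.lab = -4  [-4]
28. n16.ok = "rnxr"  [e₀.lim ++ e₁.lim]
29. n20.cnt = "yrnxr"  ["y" ++ A₁.ok]
30. n20.hot = 21  [A₁.lab * -1 + 17]
31. n20.sig = 22  [len(A₁.ok) + 18]
32. n21.off = 4  [terminal]
33. n22.lim = "pz"  [terminal]
34. n20.ok = false  [b.off > 4]
35. n23.cnt = "z"  [if B₀.ok then A₁.ok else "z"]
36. n23.hot = 15  [len(A₁.ok) + 11]
37. n23.sig = 0  [A₁.lab + 4]
38. n24.wid = 13  [terminal]
39. n25.wid = 27  [terminal]
40. n26.wid = 16  [terminal]
41. n23.ok = false  [B.sig > 0]
42. n15.lab = 28  [28]
43. n15.ok = "rnxrz"  [A₁.ok ++ "z"]
44. n2.tag = -2  [D₁.tag - 7]
45. n0.val = 22  [D.tag + 24]
46. n0.fin = "qy"  ["qy"]

22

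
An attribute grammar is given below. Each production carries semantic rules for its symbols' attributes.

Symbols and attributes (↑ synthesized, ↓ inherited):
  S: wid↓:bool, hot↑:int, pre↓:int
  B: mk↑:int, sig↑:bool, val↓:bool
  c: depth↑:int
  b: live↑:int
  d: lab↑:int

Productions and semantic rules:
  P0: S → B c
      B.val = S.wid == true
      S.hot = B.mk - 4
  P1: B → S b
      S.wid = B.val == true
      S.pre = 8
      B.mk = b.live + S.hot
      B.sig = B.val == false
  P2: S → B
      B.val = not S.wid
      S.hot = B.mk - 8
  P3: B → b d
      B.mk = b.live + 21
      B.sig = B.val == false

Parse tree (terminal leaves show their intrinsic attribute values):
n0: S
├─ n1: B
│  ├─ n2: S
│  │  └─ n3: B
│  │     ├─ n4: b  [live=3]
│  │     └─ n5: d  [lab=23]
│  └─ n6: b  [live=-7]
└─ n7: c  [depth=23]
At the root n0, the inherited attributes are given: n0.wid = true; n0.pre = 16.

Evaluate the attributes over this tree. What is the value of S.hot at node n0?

5

1. n0.wid = true  [given at root]
2. n0.pre = 16  [given at root]
3. n1.val = true  [S.wid == true]
4. n2.wid = true  [B.val == true]
5. n2.pre = 8  [8]
6. n3.val = false  [not S.wid]
7. n4.live = 3  [terminal]
8. n5.lab = 23  [terminal]
9. n3.mk = 24  [b.live + 21]
10. n3.sig = true  [B.val == false]
11. n2.hot = 16  [B.mk - 8]
12. n6.live = -7  [terminal]
13. n1.mk = 9  [b.live + S.hot]
14. n1.sig = false  [B.val == false]
15. n7.depth = 23  [terminal]
16. n0.hot = 5  [B.mk - 4]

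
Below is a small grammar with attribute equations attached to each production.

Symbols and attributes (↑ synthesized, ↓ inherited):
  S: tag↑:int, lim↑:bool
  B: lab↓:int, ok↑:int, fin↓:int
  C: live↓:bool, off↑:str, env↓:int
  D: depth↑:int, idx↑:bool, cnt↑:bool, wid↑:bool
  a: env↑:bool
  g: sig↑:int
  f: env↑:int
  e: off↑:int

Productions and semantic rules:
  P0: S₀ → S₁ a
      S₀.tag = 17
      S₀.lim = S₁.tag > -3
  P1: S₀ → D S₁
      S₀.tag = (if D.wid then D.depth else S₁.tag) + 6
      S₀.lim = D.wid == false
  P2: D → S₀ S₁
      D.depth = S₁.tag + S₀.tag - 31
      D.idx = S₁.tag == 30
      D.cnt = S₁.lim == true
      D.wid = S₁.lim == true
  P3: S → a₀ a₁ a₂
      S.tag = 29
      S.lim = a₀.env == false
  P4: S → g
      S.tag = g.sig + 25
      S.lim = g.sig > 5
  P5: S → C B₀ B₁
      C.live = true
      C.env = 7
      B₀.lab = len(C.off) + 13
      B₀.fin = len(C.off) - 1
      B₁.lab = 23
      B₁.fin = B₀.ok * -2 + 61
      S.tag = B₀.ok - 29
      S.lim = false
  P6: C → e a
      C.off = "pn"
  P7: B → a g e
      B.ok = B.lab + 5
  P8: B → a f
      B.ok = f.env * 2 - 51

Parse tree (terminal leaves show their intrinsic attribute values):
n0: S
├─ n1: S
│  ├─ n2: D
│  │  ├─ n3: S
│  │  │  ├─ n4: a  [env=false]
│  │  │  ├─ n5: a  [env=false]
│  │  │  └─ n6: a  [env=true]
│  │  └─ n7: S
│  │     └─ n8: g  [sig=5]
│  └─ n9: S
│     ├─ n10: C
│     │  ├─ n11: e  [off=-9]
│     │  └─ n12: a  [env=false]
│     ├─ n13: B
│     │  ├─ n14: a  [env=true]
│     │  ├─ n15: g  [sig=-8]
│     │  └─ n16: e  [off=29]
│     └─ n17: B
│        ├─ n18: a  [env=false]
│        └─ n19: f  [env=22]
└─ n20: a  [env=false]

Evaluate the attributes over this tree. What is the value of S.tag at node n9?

1. n4.env = false  [terminal]
2. n5.env = false  [terminal]
3. n6.env = true  [terminal]
4. n3.tag = 29  [29]
5. n3.lim = true  [a₀.env == false]
6. n8.sig = 5  [terminal]
7. n7.tag = 30  [g.sig + 25]
8. n7.lim = false  [g.sig > 5]
9. n2.depth = 28  [S₁.tag + S₀.tag - 31]
10. n2.idx = true  [S₁.tag == 30]
11. n2.cnt = false  [S₁.lim == true]
12. n2.wid = false  [S₁.lim == true]
13. n10.live = true  [true]
14. n10.env = 7  [7]
15. n11.off = -9  [terminal]
16. n12.env = false  [terminal]
17. n10.off = "pn"  ["pn"]
18. n13.lab = 15  [len(C.off) + 13]
19. n13.fin = 1  [len(C.off) - 1]
20. n14.env = true  [terminal]
21. n15.sig = -8  [terminal]
22. n16.off = 29  [terminal]
23. n13.ok = 20  [B.lab + 5]
24. n17.lab = 23  [23]
25. n17.fin = 21  [B₀.ok * -2 + 61]
26. n18.env = false  [terminal]
27. n19.env = 22  [terminal]
28. n17.ok = -7  [f.env * 2 - 51]
29. n9.tag = -9  [B₀.ok - 29]
30. n9.lim = false  [false]
31. n1.tag = -3  [(if D.wid then D.depth else S₁.tag) + 6]
32. n1.lim = true  [D.wid == false]
33. n20.env = false  [terminal]
34. n0.tag = 17  [17]
35. n0.lim = false  [S₁.tag > -3]

-9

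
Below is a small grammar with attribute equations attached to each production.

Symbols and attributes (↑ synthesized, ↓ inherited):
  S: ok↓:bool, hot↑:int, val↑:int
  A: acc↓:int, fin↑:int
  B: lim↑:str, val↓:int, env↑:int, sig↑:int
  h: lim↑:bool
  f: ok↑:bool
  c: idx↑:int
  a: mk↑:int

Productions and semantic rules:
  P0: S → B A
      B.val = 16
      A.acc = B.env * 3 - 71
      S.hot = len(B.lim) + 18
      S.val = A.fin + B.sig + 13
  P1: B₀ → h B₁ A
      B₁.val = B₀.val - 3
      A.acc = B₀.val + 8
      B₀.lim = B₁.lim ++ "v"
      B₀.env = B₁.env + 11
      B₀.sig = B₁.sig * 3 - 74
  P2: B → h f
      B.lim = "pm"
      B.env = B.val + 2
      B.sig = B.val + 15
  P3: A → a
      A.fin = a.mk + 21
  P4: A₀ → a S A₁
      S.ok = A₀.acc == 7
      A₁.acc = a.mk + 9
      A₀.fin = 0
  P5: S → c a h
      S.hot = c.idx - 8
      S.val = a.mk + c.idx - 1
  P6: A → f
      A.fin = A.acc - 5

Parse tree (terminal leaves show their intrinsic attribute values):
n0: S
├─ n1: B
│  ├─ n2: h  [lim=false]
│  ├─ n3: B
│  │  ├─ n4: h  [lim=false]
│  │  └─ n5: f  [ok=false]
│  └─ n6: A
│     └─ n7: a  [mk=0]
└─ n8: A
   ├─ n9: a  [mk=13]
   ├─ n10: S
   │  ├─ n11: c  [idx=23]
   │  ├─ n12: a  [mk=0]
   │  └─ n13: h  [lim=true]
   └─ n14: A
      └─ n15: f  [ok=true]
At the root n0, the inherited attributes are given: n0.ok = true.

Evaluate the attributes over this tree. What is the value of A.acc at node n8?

1. n0.ok = true  [given at root]
2. n1.val = 16  [16]
3. n2.lim = false  [terminal]
4. n3.val = 13  [B₀.val - 3]
5. n4.lim = false  [terminal]
6. n5.ok = false  [terminal]
7. n3.lim = "pm"  ["pm"]
8. n3.env = 15  [B.val + 2]
9. n3.sig = 28  [B.val + 15]
10. n6.acc = 24  [B₀.val + 8]
11. n7.mk = 0  [terminal]
12. n6.fin = 21  [a.mk + 21]
13. n1.lim = "pmv"  [B₁.lim ++ "v"]
14. n1.env = 26  [B₁.env + 11]
15. n1.sig = 10  [B₁.sig * 3 - 74]
16. n8.acc = 7  [B.env * 3 - 71]
17. n9.mk = 13  [terminal]
18. n10.ok = true  [A₀.acc == 7]
19. n11.idx = 23  [terminal]
20. n12.mk = 0  [terminal]
21. n13.lim = true  [terminal]
22. n10.hot = 15  [c.idx - 8]
23. n10.val = 22  [a.mk + c.idx - 1]
24. n14.acc = 22  [a.mk + 9]
25. n15.ok = true  [terminal]
26. n14.fin = 17  [A.acc - 5]
27. n8.fin = 0  [0]
28. n0.hot = 21  [len(B.lim) + 18]
29. n0.val = 23  [A.fin + B.sig + 13]

7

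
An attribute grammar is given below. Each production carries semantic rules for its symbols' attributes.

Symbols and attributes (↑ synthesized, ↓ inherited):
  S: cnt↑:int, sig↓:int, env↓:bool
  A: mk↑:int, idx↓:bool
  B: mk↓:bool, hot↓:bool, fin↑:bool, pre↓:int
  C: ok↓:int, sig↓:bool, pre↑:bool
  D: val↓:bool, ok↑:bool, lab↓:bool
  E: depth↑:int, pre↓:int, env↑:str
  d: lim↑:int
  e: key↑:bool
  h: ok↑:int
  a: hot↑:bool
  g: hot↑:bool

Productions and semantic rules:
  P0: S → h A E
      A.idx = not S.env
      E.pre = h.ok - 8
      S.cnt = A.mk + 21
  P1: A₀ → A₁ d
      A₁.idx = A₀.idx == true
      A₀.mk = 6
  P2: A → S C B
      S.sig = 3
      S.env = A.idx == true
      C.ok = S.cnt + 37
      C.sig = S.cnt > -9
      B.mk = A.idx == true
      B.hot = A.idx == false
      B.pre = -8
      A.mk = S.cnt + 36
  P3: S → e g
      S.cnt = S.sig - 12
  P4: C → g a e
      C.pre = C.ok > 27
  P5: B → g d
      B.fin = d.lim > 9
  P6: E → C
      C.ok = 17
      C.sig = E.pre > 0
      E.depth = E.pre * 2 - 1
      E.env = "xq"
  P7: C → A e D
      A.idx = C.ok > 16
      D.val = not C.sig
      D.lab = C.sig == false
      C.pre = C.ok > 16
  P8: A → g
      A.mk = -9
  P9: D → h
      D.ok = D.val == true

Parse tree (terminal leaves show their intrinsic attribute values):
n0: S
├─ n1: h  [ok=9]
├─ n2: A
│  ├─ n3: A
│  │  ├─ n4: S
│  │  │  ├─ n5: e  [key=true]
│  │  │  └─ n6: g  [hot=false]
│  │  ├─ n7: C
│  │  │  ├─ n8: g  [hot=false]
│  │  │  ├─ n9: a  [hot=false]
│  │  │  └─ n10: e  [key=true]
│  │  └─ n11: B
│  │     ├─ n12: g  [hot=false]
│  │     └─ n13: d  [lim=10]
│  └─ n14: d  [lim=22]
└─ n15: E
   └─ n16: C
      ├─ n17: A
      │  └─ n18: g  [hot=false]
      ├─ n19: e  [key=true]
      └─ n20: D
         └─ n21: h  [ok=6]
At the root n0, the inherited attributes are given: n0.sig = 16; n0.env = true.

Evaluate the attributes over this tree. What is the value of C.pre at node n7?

1. n0.sig = 16  [given at root]
2. n0.env = true  [given at root]
3. n1.ok = 9  [terminal]
4. n2.idx = false  [not S.env]
5. n3.idx = false  [A₀.idx == true]
6. n4.sig = 3  [3]
7. n4.env = false  [A.idx == true]
8. n5.key = true  [terminal]
9. n6.hot = false  [terminal]
10. n4.cnt = -9  [S.sig - 12]
11. n7.ok = 28  [S.cnt + 37]
12. n7.sig = false  [S.cnt > -9]
13. n8.hot = false  [terminal]
14. n9.hot = false  [terminal]
15. n10.key = true  [terminal]
16. n7.pre = true  [C.ok > 27]
17. n11.mk = false  [A.idx == true]
18. n11.hot = true  [A.idx == false]
19. n11.pre = -8  [-8]
20. n12.hot = false  [terminal]
21. n13.lim = 10  [terminal]
22. n11.fin = true  [d.lim > 9]
23. n3.mk = 27  [S.cnt + 36]
24. n14.lim = 22  [terminal]
25. n2.mk = 6  [6]
26. n15.pre = 1  [h.ok - 8]
27. n16.ok = 17  [17]
28. n16.sig = true  [E.pre > 0]
29. n17.idx = true  [C.ok > 16]
30. n18.hot = false  [terminal]
31. n17.mk = -9  [-9]
32. n19.key = true  [terminal]
33. n20.val = false  [not C.sig]
34. n20.lab = false  [C.sig == false]
35. n21.ok = 6  [terminal]
36. n20.ok = false  [D.val == true]
37. n16.pre = true  [C.ok > 16]
38. n15.depth = 1  [E.pre * 2 - 1]
39. n15.env = "xq"  ["xq"]
40. n0.cnt = 27  [A.mk + 21]

true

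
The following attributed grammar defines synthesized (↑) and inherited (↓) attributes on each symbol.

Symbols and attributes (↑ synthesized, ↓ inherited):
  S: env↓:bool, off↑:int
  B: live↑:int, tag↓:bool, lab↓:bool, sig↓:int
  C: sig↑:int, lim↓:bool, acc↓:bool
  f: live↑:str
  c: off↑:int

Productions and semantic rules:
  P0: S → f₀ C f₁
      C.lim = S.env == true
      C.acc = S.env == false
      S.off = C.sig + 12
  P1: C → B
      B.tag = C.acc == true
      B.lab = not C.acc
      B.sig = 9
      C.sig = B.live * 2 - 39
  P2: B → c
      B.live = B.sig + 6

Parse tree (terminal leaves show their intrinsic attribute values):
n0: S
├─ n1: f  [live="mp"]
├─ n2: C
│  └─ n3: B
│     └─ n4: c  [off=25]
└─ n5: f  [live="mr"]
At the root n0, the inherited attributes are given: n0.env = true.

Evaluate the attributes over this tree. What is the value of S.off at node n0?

1. n0.env = true  [given at root]
2. n1.live = "mp"  [terminal]
3. n2.lim = true  [S.env == true]
4. n2.acc = false  [S.env == false]
5. n3.tag = false  [C.acc == true]
6. n3.lab = true  [not C.acc]
7. n3.sig = 9  [9]
8. n4.off = 25  [terminal]
9. n3.live = 15  [B.sig + 6]
10. n2.sig = -9  [B.live * 2 - 39]
11. n5.live = "mr"  [terminal]
12. n0.off = 3  [C.sig + 12]

3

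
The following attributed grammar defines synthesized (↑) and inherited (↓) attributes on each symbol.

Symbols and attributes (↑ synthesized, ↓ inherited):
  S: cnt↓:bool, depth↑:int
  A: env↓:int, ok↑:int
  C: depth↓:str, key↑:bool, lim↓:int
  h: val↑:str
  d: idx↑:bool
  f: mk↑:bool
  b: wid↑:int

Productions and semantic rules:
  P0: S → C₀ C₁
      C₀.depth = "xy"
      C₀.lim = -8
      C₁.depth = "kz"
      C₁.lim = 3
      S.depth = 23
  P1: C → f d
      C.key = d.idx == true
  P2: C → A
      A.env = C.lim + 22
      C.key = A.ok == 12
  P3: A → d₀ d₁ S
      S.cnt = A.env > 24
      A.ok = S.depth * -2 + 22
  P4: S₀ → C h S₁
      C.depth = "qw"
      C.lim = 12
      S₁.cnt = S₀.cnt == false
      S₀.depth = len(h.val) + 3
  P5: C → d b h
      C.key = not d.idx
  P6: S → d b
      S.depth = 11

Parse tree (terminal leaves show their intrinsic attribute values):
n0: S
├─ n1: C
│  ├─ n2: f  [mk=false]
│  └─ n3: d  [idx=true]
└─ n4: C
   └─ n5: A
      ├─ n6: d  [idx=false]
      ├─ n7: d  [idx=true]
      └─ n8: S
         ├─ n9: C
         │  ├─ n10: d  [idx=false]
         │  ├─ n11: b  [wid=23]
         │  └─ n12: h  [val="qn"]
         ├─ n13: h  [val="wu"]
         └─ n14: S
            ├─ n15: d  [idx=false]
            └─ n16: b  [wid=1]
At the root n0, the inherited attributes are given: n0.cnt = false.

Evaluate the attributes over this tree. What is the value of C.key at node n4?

true

1. n0.cnt = false  [given at root]
2. n1.depth = "xy"  ["xy"]
3. n1.lim = -8  [-8]
4. n2.mk = false  [terminal]
5. n3.idx = true  [terminal]
6. n1.key = true  [d.idx == true]
7. n4.depth = "kz"  ["kz"]
8. n4.lim = 3  [3]
9. n5.env = 25  [C.lim + 22]
10. n6.idx = false  [terminal]
11. n7.idx = true  [terminal]
12. n8.cnt = true  [A.env > 24]
13. n9.depth = "qw"  ["qw"]
14. n9.lim = 12  [12]
15. n10.idx = false  [terminal]
16. n11.wid = 23  [terminal]
17. n12.val = "qn"  [terminal]
18. n9.key = true  [not d.idx]
19. n13.val = "wu"  [terminal]
20. n14.cnt = false  [S₀.cnt == false]
21. n15.idx = false  [terminal]
22. n16.wid = 1  [terminal]
23. n14.depth = 11  [11]
24. n8.depth = 5  [len(h.val) + 3]
25. n5.ok = 12  [S.depth * -2 + 22]
26. n4.key = true  [A.ok == 12]
27. n0.depth = 23  [23]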